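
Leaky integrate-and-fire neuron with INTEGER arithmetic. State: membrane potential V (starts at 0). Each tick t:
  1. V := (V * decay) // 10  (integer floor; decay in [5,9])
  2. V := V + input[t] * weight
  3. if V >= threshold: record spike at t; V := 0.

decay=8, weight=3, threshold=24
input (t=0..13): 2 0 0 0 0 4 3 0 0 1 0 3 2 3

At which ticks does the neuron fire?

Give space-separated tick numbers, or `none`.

Answer: none

Derivation:
t=0: input=2 -> V=6
t=1: input=0 -> V=4
t=2: input=0 -> V=3
t=3: input=0 -> V=2
t=4: input=0 -> V=1
t=5: input=4 -> V=12
t=6: input=3 -> V=18
t=7: input=0 -> V=14
t=8: input=0 -> V=11
t=9: input=1 -> V=11
t=10: input=0 -> V=8
t=11: input=3 -> V=15
t=12: input=2 -> V=18
t=13: input=3 -> V=23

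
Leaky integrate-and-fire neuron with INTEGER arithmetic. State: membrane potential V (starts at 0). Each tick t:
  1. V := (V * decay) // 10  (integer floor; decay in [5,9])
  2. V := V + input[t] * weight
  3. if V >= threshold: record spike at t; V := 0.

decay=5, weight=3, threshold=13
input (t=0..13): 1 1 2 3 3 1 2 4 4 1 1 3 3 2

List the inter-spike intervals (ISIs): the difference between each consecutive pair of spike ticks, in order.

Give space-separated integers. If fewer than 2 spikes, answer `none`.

t=0: input=1 -> V=3
t=1: input=1 -> V=4
t=2: input=2 -> V=8
t=3: input=3 -> V=0 FIRE
t=4: input=3 -> V=9
t=5: input=1 -> V=7
t=6: input=2 -> V=9
t=7: input=4 -> V=0 FIRE
t=8: input=4 -> V=12
t=9: input=1 -> V=9
t=10: input=1 -> V=7
t=11: input=3 -> V=12
t=12: input=3 -> V=0 FIRE
t=13: input=2 -> V=6

Answer: 4 5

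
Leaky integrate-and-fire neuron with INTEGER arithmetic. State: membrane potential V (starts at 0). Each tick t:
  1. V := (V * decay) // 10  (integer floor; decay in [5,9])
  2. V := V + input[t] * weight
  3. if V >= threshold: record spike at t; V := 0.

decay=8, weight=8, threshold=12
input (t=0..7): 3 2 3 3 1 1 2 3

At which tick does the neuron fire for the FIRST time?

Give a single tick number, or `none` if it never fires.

t=0: input=3 -> V=0 FIRE
t=1: input=2 -> V=0 FIRE
t=2: input=3 -> V=0 FIRE
t=3: input=3 -> V=0 FIRE
t=4: input=1 -> V=8
t=5: input=1 -> V=0 FIRE
t=6: input=2 -> V=0 FIRE
t=7: input=3 -> V=0 FIRE

Answer: 0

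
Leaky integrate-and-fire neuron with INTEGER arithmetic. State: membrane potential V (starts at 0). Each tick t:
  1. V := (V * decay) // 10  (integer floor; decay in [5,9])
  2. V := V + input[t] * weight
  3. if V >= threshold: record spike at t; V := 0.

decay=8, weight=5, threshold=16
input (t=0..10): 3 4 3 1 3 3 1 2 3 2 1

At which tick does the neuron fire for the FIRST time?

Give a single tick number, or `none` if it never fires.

Answer: 1

Derivation:
t=0: input=3 -> V=15
t=1: input=4 -> V=0 FIRE
t=2: input=3 -> V=15
t=3: input=1 -> V=0 FIRE
t=4: input=3 -> V=15
t=5: input=3 -> V=0 FIRE
t=6: input=1 -> V=5
t=7: input=2 -> V=14
t=8: input=3 -> V=0 FIRE
t=9: input=2 -> V=10
t=10: input=1 -> V=13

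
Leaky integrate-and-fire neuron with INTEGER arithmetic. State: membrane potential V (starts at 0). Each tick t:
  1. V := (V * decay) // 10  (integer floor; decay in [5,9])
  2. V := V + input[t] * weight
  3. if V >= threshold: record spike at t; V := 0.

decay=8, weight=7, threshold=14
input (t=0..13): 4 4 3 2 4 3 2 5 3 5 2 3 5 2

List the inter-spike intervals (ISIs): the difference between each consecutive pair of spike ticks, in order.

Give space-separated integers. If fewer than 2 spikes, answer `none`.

t=0: input=4 -> V=0 FIRE
t=1: input=4 -> V=0 FIRE
t=2: input=3 -> V=0 FIRE
t=3: input=2 -> V=0 FIRE
t=4: input=4 -> V=0 FIRE
t=5: input=3 -> V=0 FIRE
t=6: input=2 -> V=0 FIRE
t=7: input=5 -> V=0 FIRE
t=8: input=3 -> V=0 FIRE
t=9: input=5 -> V=0 FIRE
t=10: input=2 -> V=0 FIRE
t=11: input=3 -> V=0 FIRE
t=12: input=5 -> V=0 FIRE
t=13: input=2 -> V=0 FIRE

Answer: 1 1 1 1 1 1 1 1 1 1 1 1 1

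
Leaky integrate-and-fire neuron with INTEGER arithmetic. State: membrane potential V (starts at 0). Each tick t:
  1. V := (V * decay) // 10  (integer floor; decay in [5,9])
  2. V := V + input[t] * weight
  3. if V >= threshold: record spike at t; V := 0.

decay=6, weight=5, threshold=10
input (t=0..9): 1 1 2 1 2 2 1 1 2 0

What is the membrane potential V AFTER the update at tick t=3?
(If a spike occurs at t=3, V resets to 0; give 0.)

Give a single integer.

t=0: input=1 -> V=5
t=1: input=1 -> V=8
t=2: input=2 -> V=0 FIRE
t=3: input=1 -> V=5
t=4: input=2 -> V=0 FIRE
t=5: input=2 -> V=0 FIRE
t=6: input=1 -> V=5
t=7: input=1 -> V=8
t=8: input=2 -> V=0 FIRE
t=9: input=0 -> V=0

Answer: 5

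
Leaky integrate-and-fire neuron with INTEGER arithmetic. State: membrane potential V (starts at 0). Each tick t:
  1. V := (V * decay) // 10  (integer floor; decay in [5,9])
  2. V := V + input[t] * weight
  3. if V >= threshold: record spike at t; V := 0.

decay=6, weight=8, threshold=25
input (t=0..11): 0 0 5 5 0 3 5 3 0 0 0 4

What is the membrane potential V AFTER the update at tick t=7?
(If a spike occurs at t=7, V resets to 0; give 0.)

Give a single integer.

t=0: input=0 -> V=0
t=1: input=0 -> V=0
t=2: input=5 -> V=0 FIRE
t=3: input=5 -> V=0 FIRE
t=4: input=0 -> V=0
t=5: input=3 -> V=24
t=6: input=5 -> V=0 FIRE
t=7: input=3 -> V=24
t=8: input=0 -> V=14
t=9: input=0 -> V=8
t=10: input=0 -> V=4
t=11: input=4 -> V=0 FIRE

Answer: 24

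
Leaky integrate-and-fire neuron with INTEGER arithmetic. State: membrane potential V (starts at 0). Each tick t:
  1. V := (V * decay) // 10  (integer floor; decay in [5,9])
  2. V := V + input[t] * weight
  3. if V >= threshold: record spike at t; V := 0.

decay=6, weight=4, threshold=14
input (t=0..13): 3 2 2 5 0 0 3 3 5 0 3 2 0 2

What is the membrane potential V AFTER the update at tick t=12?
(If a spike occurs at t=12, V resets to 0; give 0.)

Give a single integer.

t=0: input=3 -> V=12
t=1: input=2 -> V=0 FIRE
t=2: input=2 -> V=8
t=3: input=5 -> V=0 FIRE
t=4: input=0 -> V=0
t=5: input=0 -> V=0
t=6: input=3 -> V=12
t=7: input=3 -> V=0 FIRE
t=8: input=5 -> V=0 FIRE
t=9: input=0 -> V=0
t=10: input=3 -> V=12
t=11: input=2 -> V=0 FIRE
t=12: input=0 -> V=0
t=13: input=2 -> V=8

Answer: 0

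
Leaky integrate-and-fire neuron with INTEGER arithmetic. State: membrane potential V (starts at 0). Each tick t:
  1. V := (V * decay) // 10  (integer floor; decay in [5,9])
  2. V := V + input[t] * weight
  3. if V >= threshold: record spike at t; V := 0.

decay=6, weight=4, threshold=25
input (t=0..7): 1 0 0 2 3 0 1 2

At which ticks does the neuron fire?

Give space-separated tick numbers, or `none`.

t=0: input=1 -> V=4
t=1: input=0 -> V=2
t=2: input=0 -> V=1
t=3: input=2 -> V=8
t=4: input=3 -> V=16
t=5: input=0 -> V=9
t=6: input=1 -> V=9
t=7: input=2 -> V=13

Answer: none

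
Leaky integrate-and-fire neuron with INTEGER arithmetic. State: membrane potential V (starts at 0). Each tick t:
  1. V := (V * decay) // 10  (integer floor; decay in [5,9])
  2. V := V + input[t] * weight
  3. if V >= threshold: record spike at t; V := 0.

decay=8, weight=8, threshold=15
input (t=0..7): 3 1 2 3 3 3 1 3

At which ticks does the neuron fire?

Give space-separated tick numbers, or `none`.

t=0: input=3 -> V=0 FIRE
t=1: input=1 -> V=8
t=2: input=2 -> V=0 FIRE
t=3: input=3 -> V=0 FIRE
t=4: input=3 -> V=0 FIRE
t=5: input=3 -> V=0 FIRE
t=6: input=1 -> V=8
t=7: input=3 -> V=0 FIRE

Answer: 0 2 3 4 5 7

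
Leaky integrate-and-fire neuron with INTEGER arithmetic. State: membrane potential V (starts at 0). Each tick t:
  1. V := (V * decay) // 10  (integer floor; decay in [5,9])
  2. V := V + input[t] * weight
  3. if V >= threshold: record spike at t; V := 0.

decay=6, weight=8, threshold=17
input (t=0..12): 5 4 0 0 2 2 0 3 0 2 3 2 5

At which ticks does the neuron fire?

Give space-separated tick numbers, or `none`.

t=0: input=5 -> V=0 FIRE
t=1: input=4 -> V=0 FIRE
t=2: input=0 -> V=0
t=3: input=0 -> V=0
t=4: input=2 -> V=16
t=5: input=2 -> V=0 FIRE
t=6: input=0 -> V=0
t=7: input=3 -> V=0 FIRE
t=8: input=0 -> V=0
t=9: input=2 -> V=16
t=10: input=3 -> V=0 FIRE
t=11: input=2 -> V=16
t=12: input=5 -> V=0 FIRE

Answer: 0 1 5 7 10 12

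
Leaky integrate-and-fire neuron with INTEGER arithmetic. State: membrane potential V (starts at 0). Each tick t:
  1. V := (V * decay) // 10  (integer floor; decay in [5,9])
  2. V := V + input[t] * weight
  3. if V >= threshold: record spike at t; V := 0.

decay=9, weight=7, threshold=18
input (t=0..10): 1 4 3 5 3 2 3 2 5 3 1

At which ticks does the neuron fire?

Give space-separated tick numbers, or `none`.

Answer: 1 2 3 4 6 8 9

Derivation:
t=0: input=1 -> V=7
t=1: input=4 -> V=0 FIRE
t=2: input=3 -> V=0 FIRE
t=3: input=5 -> V=0 FIRE
t=4: input=3 -> V=0 FIRE
t=5: input=2 -> V=14
t=6: input=3 -> V=0 FIRE
t=7: input=2 -> V=14
t=8: input=5 -> V=0 FIRE
t=9: input=3 -> V=0 FIRE
t=10: input=1 -> V=7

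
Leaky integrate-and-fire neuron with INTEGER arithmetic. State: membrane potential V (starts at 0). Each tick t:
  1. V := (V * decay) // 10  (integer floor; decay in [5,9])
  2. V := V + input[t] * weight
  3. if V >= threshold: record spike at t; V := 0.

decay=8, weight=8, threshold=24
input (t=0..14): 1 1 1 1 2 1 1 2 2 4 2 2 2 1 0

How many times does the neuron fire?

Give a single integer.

Answer: 4

Derivation:
t=0: input=1 -> V=8
t=1: input=1 -> V=14
t=2: input=1 -> V=19
t=3: input=1 -> V=23
t=4: input=2 -> V=0 FIRE
t=5: input=1 -> V=8
t=6: input=1 -> V=14
t=7: input=2 -> V=0 FIRE
t=8: input=2 -> V=16
t=9: input=4 -> V=0 FIRE
t=10: input=2 -> V=16
t=11: input=2 -> V=0 FIRE
t=12: input=2 -> V=16
t=13: input=1 -> V=20
t=14: input=0 -> V=16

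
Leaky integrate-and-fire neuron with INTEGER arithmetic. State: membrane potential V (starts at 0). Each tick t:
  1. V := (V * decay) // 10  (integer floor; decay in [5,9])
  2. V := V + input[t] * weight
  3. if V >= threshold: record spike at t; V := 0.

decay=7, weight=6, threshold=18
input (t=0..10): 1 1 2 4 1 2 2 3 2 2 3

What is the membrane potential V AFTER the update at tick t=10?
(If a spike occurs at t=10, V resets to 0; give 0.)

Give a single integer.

Answer: 0

Derivation:
t=0: input=1 -> V=6
t=1: input=1 -> V=10
t=2: input=2 -> V=0 FIRE
t=3: input=4 -> V=0 FIRE
t=4: input=1 -> V=6
t=5: input=2 -> V=16
t=6: input=2 -> V=0 FIRE
t=7: input=3 -> V=0 FIRE
t=8: input=2 -> V=12
t=9: input=2 -> V=0 FIRE
t=10: input=3 -> V=0 FIRE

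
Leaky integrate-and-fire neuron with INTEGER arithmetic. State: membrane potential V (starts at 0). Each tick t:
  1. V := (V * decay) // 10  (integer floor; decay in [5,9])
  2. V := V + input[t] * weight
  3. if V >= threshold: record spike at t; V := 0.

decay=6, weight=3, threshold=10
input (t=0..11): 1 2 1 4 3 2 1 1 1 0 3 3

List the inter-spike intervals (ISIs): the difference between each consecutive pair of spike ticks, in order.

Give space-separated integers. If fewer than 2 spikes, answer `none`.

t=0: input=1 -> V=3
t=1: input=2 -> V=7
t=2: input=1 -> V=7
t=3: input=4 -> V=0 FIRE
t=4: input=3 -> V=9
t=5: input=2 -> V=0 FIRE
t=6: input=1 -> V=3
t=7: input=1 -> V=4
t=8: input=1 -> V=5
t=9: input=0 -> V=3
t=10: input=3 -> V=0 FIRE
t=11: input=3 -> V=9

Answer: 2 5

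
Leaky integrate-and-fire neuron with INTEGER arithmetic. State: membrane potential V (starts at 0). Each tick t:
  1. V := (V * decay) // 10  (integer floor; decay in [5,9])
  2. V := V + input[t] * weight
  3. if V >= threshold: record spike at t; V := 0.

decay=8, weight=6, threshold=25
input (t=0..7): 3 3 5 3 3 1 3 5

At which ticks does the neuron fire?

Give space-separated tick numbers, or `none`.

Answer: 1 2 4 7

Derivation:
t=0: input=3 -> V=18
t=1: input=3 -> V=0 FIRE
t=2: input=5 -> V=0 FIRE
t=3: input=3 -> V=18
t=4: input=3 -> V=0 FIRE
t=5: input=1 -> V=6
t=6: input=3 -> V=22
t=7: input=5 -> V=0 FIRE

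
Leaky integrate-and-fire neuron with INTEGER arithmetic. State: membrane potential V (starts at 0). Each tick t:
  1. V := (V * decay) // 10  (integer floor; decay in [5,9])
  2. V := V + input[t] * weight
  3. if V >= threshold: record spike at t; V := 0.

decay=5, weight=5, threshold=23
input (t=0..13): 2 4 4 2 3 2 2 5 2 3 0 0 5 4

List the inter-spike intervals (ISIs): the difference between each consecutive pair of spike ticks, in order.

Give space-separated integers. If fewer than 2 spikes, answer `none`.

Answer: 3 3 5

Derivation:
t=0: input=2 -> V=10
t=1: input=4 -> V=0 FIRE
t=2: input=4 -> V=20
t=3: input=2 -> V=20
t=4: input=3 -> V=0 FIRE
t=5: input=2 -> V=10
t=6: input=2 -> V=15
t=7: input=5 -> V=0 FIRE
t=8: input=2 -> V=10
t=9: input=3 -> V=20
t=10: input=0 -> V=10
t=11: input=0 -> V=5
t=12: input=5 -> V=0 FIRE
t=13: input=4 -> V=20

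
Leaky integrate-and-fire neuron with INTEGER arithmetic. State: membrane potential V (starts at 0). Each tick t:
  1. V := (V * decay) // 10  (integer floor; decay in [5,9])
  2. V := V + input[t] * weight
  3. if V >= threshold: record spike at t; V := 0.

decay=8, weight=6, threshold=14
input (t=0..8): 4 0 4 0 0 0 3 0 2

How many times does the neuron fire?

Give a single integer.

t=0: input=4 -> V=0 FIRE
t=1: input=0 -> V=0
t=2: input=4 -> V=0 FIRE
t=3: input=0 -> V=0
t=4: input=0 -> V=0
t=5: input=0 -> V=0
t=6: input=3 -> V=0 FIRE
t=7: input=0 -> V=0
t=8: input=2 -> V=12

Answer: 3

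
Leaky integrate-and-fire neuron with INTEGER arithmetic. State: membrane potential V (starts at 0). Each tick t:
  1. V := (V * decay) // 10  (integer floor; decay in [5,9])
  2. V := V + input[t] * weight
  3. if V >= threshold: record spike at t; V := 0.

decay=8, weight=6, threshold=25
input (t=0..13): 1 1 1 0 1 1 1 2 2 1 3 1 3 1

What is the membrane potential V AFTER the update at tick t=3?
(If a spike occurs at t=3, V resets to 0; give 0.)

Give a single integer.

Answer: 11

Derivation:
t=0: input=1 -> V=6
t=1: input=1 -> V=10
t=2: input=1 -> V=14
t=3: input=0 -> V=11
t=4: input=1 -> V=14
t=5: input=1 -> V=17
t=6: input=1 -> V=19
t=7: input=2 -> V=0 FIRE
t=8: input=2 -> V=12
t=9: input=1 -> V=15
t=10: input=3 -> V=0 FIRE
t=11: input=1 -> V=6
t=12: input=3 -> V=22
t=13: input=1 -> V=23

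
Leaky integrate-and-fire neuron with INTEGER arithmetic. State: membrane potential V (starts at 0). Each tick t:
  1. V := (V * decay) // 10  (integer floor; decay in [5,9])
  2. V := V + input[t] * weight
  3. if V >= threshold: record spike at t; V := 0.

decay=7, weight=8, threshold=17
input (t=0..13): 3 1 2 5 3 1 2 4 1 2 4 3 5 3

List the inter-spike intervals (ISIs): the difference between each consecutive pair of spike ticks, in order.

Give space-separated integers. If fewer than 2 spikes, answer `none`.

t=0: input=3 -> V=0 FIRE
t=1: input=1 -> V=8
t=2: input=2 -> V=0 FIRE
t=3: input=5 -> V=0 FIRE
t=4: input=3 -> V=0 FIRE
t=5: input=1 -> V=8
t=6: input=2 -> V=0 FIRE
t=7: input=4 -> V=0 FIRE
t=8: input=1 -> V=8
t=9: input=2 -> V=0 FIRE
t=10: input=4 -> V=0 FIRE
t=11: input=3 -> V=0 FIRE
t=12: input=5 -> V=0 FIRE
t=13: input=3 -> V=0 FIRE

Answer: 2 1 1 2 1 2 1 1 1 1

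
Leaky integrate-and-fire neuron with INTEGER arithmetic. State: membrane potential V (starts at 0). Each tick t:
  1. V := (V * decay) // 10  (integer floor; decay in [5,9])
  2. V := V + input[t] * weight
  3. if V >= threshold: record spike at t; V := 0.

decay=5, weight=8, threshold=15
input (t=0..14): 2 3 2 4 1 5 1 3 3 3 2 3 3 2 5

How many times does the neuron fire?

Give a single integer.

t=0: input=2 -> V=0 FIRE
t=1: input=3 -> V=0 FIRE
t=2: input=2 -> V=0 FIRE
t=3: input=4 -> V=0 FIRE
t=4: input=1 -> V=8
t=5: input=5 -> V=0 FIRE
t=6: input=1 -> V=8
t=7: input=3 -> V=0 FIRE
t=8: input=3 -> V=0 FIRE
t=9: input=3 -> V=0 FIRE
t=10: input=2 -> V=0 FIRE
t=11: input=3 -> V=0 FIRE
t=12: input=3 -> V=0 FIRE
t=13: input=2 -> V=0 FIRE
t=14: input=5 -> V=0 FIRE

Answer: 13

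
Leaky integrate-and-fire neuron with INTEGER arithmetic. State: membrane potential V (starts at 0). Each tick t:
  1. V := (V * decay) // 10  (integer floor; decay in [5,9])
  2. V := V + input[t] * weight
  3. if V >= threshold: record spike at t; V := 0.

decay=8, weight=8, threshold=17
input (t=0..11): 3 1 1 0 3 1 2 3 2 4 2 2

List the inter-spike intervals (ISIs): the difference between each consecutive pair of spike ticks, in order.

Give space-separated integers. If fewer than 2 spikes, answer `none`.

Answer: 4 2 1 2 2

Derivation:
t=0: input=3 -> V=0 FIRE
t=1: input=1 -> V=8
t=2: input=1 -> V=14
t=3: input=0 -> V=11
t=4: input=3 -> V=0 FIRE
t=5: input=1 -> V=8
t=6: input=2 -> V=0 FIRE
t=7: input=3 -> V=0 FIRE
t=8: input=2 -> V=16
t=9: input=4 -> V=0 FIRE
t=10: input=2 -> V=16
t=11: input=2 -> V=0 FIRE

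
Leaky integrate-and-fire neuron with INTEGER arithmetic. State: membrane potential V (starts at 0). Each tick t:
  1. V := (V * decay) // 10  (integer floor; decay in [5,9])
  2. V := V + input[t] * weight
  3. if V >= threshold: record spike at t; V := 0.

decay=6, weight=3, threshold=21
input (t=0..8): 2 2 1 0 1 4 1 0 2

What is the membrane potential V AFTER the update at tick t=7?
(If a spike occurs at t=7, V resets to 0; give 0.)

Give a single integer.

t=0: input=2 -> V=6
t=1: input=2 -> V=9
t=2: input=1 -> V=8
t=3: input=0 -> V=4
t=4: input=1 -> V=5
t=5: input=4 -> V=15
t=6: input=1 -> V=12
t=7: input=0 -> V=7
t=8: input=2 -> V=10

Answer: 7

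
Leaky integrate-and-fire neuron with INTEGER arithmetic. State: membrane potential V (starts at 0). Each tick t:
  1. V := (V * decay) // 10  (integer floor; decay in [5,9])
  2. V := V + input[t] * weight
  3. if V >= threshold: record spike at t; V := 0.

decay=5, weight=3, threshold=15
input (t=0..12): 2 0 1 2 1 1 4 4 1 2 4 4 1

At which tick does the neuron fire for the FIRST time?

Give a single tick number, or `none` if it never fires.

t=0: input=2 -> V=6
t=1: input=0 -> V=3
t=2: input=1 -> V=4
t=3: input=2 -> V=8
t=4: input=1 -> V=7
t=5: input=1 -> V=6
t=6: input=4 -> V=0 FIRE
t=7: input=4 -> V=12
t=8: input=1 -> V=9
t=9: input=2 -> V=10
t=10: input=4 -> V=0 FIRE
t=11: input=4 -> V=12
t=12: input=1 -> V=9

Answer: 6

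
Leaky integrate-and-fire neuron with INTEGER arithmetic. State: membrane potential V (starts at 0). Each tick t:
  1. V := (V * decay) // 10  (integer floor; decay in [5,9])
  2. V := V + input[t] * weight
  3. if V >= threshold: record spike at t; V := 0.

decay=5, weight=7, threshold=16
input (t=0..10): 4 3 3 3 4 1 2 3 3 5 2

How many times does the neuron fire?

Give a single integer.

Answer: 9

Derivation:
t=0: input=4 -> V=0 FIRE
t=1: input=3 -> V=0 FIRE
t=2: input=3 -> V=0 FIRE
t=3: input=3 -> V=0 FIRE
t=4: input=4 -> V=0 FIRE
t=5: input=1 -> V=7
t=6: input=2 -> V=0 FIRE
t=7: input=3 -> V=0 FIRE
t=8: input=3 -> V=0 FIRE
t=9: input=5 -> V=0 FIRE
t=10: input=2 -> V=14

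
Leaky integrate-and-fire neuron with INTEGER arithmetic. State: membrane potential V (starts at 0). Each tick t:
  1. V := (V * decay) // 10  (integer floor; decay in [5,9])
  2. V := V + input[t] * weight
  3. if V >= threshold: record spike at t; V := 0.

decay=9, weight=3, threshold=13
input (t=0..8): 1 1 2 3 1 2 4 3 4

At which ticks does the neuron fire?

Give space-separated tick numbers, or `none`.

Answer: 3 6 8

Derivation:
t=0: input=1 -> V=3
t=1: input=1 -> V=5
t=2: input=2 -> V=10
t=3: input=3 -> V=0 FIRE
t=4: input=1 -> V=3
t=5: input=2 -> V=8
t=6: input=4 -> V=0 FIRE
t=7: input=3 -> V=9
t=8: input=4 -> V=0 FIRE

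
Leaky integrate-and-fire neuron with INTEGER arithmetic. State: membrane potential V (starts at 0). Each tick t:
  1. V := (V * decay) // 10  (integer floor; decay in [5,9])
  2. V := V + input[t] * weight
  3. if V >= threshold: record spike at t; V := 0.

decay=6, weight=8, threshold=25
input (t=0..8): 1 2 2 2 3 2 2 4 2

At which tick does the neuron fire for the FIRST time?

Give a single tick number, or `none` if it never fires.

t=0: input=1 -> V=8
t=1: input=2 -> V=20
t=2: input=2 -> V=0 FIRE
t=3: input=2 -> V=16
t=4: input=3 -> V=0 FIRE
t=5: input=2 -> V=16
t=6: input=2 -> V=0 FIRE
t=7: input=4 -> V=0 FIRE
t=8: input=2 -> V=16

Answer: 2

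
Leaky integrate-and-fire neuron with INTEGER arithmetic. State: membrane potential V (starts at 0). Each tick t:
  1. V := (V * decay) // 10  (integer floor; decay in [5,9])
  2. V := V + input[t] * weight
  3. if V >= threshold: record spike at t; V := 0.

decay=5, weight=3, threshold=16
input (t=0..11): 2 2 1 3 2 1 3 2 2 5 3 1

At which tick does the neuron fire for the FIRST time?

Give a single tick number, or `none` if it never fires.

t=0: input=2 -> V=6
t=1: input=2 -> V=9
t=2: input=1 -> V=7
t=3: input=3 -> V=12
t=4: input=2 -> V=12
t=5: input=1 -> V=9
t=6: input=3 -> V=13
t=7: input=2 -> V=12
t=8: input=2 -> V=12
t=9: input=5 -> V=0 FIRE
t=10: input=3 -> V=9
t=11: input=1 -> V=7

Answer: 9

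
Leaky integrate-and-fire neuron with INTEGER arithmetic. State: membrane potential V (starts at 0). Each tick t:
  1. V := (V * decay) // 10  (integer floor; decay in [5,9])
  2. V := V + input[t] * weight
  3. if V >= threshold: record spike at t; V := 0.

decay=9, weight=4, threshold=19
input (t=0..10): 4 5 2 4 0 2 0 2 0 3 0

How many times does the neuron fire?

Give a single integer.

Answer: 3

Derivation:
t=0: input=4 -> V=16
t=1: input=5 -> V=0 FIRE
t=2: input=2 -> V=8
t=3: input=4 -> V=0 FIRE
t=4: input=0 -> V=0
t=5: input=2 -> V=8
t=6: input=0 -> V=7
t=7: input=2 -> V=14
t=8: input=0 -> V=12
t=9: input=3 -> V=0 FIRE
t=10: input=0 -> V=0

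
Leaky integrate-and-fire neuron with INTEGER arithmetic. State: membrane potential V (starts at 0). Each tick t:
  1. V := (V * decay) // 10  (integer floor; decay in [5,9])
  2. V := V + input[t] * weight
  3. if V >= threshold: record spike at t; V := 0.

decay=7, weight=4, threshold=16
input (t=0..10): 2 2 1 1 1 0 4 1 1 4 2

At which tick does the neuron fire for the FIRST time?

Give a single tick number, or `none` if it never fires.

t=0: input=2 -> V=8
t=1: input=2 -> V=13
t=2: input=1 -> V=13
t=3: input=1 -> V=13
t=4: input=1 -> V=13
t=5: input=0 -> V=9
t=6: input=4 -> V=0 FIRE
t=7: input=1 -> V=4
t=8: input=1 -> V=6
t=9: input=4 -> V=0 FIRE
t=10: input=2 -> V=8

Answer: 6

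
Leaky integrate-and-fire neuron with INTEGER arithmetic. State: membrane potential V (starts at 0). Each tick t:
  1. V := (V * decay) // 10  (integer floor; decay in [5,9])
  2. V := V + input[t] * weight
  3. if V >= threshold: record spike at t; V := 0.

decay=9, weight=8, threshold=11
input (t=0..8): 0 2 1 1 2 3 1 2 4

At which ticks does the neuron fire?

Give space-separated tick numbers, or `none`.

Answer: 1 3 4 5 7 8

Derivation:
t=0: input=0 -> V=0
t=1: input=2 -> V=0 FIRE
t=2: input=1 -> V=8
t=3: input=1 -> V=0 FIRE
t=4: input=2 -> V=0 FIRE
t=5: input=3 -> V=0 FIRE
t=6: input=1 -> V=8
t=7: input=2 -> V=0 FIRE
t=8: input=4 -> V=0 FIRE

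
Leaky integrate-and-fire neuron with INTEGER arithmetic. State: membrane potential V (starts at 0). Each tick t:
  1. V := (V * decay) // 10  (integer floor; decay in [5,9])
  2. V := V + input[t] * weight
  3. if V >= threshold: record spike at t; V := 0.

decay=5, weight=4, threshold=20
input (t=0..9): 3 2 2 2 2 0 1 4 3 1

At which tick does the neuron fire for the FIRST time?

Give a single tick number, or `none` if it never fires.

t=0: input=3 -> V=12
t=1: input=2 -> V=14
t=2: input=2 -> V=15
t=3: input=2 -> V=15
t=4: input=2 -> V=15
t=5: input=0 -> V=7
t=6: input=1 -> V=7
t=7: input=4 -> V=19
t=8: input=3 -> V=0 FIRE
t=9: input=1 -> V=4

Answer: 8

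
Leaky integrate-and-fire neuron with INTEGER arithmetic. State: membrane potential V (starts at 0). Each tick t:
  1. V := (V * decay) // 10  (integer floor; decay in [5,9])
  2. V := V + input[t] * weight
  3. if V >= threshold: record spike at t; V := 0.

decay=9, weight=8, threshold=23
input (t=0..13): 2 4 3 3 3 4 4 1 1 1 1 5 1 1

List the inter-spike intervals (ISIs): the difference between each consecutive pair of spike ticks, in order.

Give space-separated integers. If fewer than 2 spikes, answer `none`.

Answer: 1 1 1 1 1 4 1

Derivation:
t=0: input=2 -> V=16
t=1: input=4 -> V=0 FIRE
t=2: input=3 -> V=0 FIRE
t=3: input=3 -> V=0 FIRE
t=4: input=3 -> V=0 FIRE
t=5: input=4 -> V=0 FIRE
t=6: input=4 -> V=0 FIRE
t=7: input=1 -> V=8
t=8: input=1 -> V=15
t=9: input=1 -> V=21
t=10: input=1 -> V=0 FIRE
t=11: input=5 -> V=0 FIRE
t=12: input=1 -> V=8
t=13: input=1 -> V=15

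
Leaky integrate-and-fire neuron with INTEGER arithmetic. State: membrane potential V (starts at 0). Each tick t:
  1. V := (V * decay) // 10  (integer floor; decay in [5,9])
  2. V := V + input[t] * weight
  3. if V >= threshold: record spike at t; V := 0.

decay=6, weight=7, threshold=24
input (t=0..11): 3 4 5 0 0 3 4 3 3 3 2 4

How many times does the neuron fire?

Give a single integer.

t=0: input=3 -> V=21
t=1: input=4 -> V=0 FIRE
t=2: input=5 -> V=0 FIRE
t=3: input=0 -> V=0
t=4: input=0 -> V=0
t=5: input=3 -> V=21
t=6: input=4 -> V=0 FIRE
t=7: input=3 -> V=21
t=8: input=3 -> V=0 FIRE
t=9: input=3 -> V=21
t=10: input=2 -> V=0 FIRE
t=11: input=4 -> V=0 FIRE

Answer: 6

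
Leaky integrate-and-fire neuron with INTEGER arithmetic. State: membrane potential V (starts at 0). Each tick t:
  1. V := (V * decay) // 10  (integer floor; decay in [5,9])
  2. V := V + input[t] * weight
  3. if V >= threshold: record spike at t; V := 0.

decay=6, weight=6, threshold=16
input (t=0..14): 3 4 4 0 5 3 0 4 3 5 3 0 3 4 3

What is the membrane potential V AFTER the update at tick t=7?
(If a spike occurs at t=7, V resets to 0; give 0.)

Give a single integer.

t=0: input=3 -> V=0 FIRE
t=1: input=4 -> V=0 FIRE
t=2: input=4 -> V=0 FIRE
t=3: input=0 -> V=0
t=4: input=5 -> V=0 FIRE
t=5: input=3 -> V=0 FIRE
t=6: input=0 -> V=0
t=7: input=4 -> V=0 FIRE
t=8: input=3 -> V=0 FIRE
t=9: input=5 -> V=0 FIRE
t=10: input=3 -> V=0 FIRE
t=11: input=0 -> V=0
t=12: input=3 -> V=0 FIRE
t=13: input=4 -> V=0 FIRE
t=14: input=3 -> V=0 FIRE

Answer: 0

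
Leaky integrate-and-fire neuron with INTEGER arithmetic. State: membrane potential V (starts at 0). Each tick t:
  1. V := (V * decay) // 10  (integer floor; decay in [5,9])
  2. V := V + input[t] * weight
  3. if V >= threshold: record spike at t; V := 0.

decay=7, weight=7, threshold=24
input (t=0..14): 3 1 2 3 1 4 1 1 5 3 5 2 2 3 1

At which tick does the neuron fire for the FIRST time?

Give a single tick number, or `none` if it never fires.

Answer: 2

Derivation:
t=0: input=3 -> V=21
t=1: input=1 -> V=21
t=2: input=2 -> V=0 FIRE
t=3: input=3 -> V=21
t=4: input=1 -> V=21
t=5: input=4 -> V=0 FIRE
t=6: input=1 -> V=7
t=7: input=1 -> V=11
t=8: input=5 -> V=0 FIRE
t=9: input=3 -> V=21
t=10: input=5 -> V=0 FIRE
t=11: input=2 -> V=14
t=12: input=2 -> V=23
t=13: input=3 -> V=0 FIRE
t=14: input=1 -> V=7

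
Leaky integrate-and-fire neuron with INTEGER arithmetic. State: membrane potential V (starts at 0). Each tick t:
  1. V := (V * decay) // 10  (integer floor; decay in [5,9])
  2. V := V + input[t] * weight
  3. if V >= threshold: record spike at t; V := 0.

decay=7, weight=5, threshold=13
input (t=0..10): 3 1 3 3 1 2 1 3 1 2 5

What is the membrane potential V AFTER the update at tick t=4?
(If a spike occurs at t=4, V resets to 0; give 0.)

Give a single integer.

Answer: 5

Derivation:
t=0: input=3 -> V=0 FIRE
t=1: input=1 -> V=5
t=2: input=3 -> V=0 FIRE
t=3: input=3 -> V=0 FIRE
t=4: input=1 -> V=5
t=5: input=2 -> V=0 FIRE
t=6: input=1 -> V=5
t=7: input=3 -> V=0 FIRE
t=8: input=1 -> V=5
t=9: input=2 -> V=0 FIRE
t=10: input=5 -> V=0 FIRE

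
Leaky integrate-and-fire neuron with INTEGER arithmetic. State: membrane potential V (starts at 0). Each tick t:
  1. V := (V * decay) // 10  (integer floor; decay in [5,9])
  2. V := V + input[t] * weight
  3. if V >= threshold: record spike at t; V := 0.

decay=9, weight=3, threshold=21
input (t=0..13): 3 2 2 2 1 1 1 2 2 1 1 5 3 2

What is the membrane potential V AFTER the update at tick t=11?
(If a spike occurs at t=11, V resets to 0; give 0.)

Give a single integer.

Answer: 0

Derivation:
t=0: input=3 -> V=9
t=1: input=2 -> V=14
t=2: input=2 -> V=18
t=3: input=2 -> V=0 FIRE
t=4: input=1 -> V=3
t=5: input=1 -> V=5
t=6: input=1 -> V=7
t=7: input=2 -> V=12
t=8: input=2 -> V=16
t=9: input=1 -> V=17
t=10: input=1 -> V=18
t=11: input=5 -> V=0 FIRE
t=12: input=3 -> V=9
t=13: input=2 -> V=14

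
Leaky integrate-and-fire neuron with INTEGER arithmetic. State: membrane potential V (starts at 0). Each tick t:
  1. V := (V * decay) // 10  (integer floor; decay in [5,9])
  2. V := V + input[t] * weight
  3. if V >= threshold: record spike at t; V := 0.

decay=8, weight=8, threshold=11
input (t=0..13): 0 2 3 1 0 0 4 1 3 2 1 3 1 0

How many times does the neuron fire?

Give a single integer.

t=0: input=0 -> V=0
t=1: input=2 -> V=0 FIRE
t=2: input=3 -> V=0 FIRE
t=3: input=1 -> V=8
t=4: input=0 -> V=6
t=5: input=0 -> V=4
t=6: input=4 -> V=0 FIRE
t=7: input=1 -> V=8
t=8: input=3 -> V=0 FIRE
t=9: input=2 -> V=0 FIRE
t=10: input=1 -> V=8
t=11: input=3 -> V=0 FIRE
t=12: input=1 -> V=8
t=13: input=0 -> V=6

Answer: 6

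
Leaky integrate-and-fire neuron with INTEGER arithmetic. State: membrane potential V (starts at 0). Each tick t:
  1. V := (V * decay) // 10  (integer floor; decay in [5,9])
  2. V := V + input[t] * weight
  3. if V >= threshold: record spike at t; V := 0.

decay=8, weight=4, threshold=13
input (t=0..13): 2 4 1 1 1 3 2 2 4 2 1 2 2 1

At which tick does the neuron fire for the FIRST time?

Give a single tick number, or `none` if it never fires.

Answer: 1

Derivation:
t=0: input=2 -> V=8
t=1: input=4 -> V=0 FIRE
t=2: input=1 -> V=4
t=3: input=1 -> V=7
t=4: input=1 -> V=9
t=5: input=3 -> V=0 FIRE
t=6: input=2 -> V=8
t=7: input=2 -> V=0 FIRE
t=8: input=4 -> V=0 FIRE
t=9: input=2 -> V=8
t=10: input=1 -> V=10
t=11: input=2 -> V=0 FIRE
t=12: input=2 -> V=8
t=13: input=1 -> V=10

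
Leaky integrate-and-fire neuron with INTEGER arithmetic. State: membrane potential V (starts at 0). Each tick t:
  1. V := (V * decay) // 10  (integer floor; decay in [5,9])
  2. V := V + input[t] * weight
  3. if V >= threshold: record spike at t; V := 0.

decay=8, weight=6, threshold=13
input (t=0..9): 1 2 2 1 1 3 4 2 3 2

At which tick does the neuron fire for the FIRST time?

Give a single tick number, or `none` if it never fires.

Answer: 1

Derivation:
t=0: input=1 -> V=6
t=1: input=2 -> V=0 FIRE
t=2: input=2 -> V=12
t=3: input=1 -> V=0 FIRE
t=4: input=1 -> V=6
t=5: input=3 -> V=0 FIRE
t=6: input=4 -> V=0 FIRE
t=7: input=2 -> V=12
t=8: input=3 -> V=0 FIRE
t=9: input=2 -> V=12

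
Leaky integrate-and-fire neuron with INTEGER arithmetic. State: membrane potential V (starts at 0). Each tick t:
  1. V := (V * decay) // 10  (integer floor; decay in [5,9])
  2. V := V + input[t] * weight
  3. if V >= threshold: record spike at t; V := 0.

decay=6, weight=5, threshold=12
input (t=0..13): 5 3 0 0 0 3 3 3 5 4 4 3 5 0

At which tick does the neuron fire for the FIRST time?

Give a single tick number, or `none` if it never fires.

Answer: 0

Derivation:
t=0: input=5 -> V=0 FIRE
t=1: input=3 -> V=0 FIRE
t=2: input=0 -> V=0
t=3: input=0 -> V=0
t=4: input=0 -> V=0
t=5: input=3 -> V=0 FIRE
t=6: input=3 -> V=0 FIRE
t=7: input=3 -> V=0 FIRE
t=8: input=5 -> V=0 FIRE
t=9: input=4 -> V=0 FIRE
t=10: input=4 -> V=0 FIRE
t=11: input=3 -> V=0 FIRE
t=12: input=5 -> V=0 FIRE
t=13: input=0 -> V=0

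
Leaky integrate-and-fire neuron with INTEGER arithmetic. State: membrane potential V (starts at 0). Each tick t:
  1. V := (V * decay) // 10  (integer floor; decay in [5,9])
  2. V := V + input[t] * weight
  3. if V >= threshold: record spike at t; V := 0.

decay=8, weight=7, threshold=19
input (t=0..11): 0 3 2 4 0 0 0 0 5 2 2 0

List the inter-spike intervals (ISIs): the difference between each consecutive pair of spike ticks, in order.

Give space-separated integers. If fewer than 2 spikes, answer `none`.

Answer: 2 5 2

Derivation:
t=0: input=0 -> V=0
t=1: input=3 -> V=0 FIRE
t=2: input=2 -> V=14
t=3: input=4 -> V=0 FIRE
t=4: input=0 -> V=0
t=5: input=0 -> V=0
t=6: input=0 -> V=0
t=7: input=0 -> V=0
t=8: input=5 -> V=0 FIRE
t=9: input=2 -> V=14
t=10: input=2 -> V=0 FIRE
t=11: input=0 -> V=0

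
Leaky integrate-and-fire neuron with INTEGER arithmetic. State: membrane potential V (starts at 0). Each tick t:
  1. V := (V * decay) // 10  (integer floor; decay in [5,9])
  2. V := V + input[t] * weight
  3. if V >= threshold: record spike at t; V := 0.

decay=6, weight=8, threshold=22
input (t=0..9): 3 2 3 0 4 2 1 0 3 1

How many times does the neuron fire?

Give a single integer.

Answer: 4

Derivation:
t=0: input=3 -> V=0 FIRE
t=1: input=2 -> V=16
t=2: input=3 -> V=0 FIRE
t=3: input=0 -> V=0
t=4: input=4 -> V=0 FIRE
t=5: input=2 -> V=16
t=6: input=1 -> V=17
t=7: input=0 -> V=10
t=8: input=3 -> V=0 FIRE
t=9: input=1 -> V=8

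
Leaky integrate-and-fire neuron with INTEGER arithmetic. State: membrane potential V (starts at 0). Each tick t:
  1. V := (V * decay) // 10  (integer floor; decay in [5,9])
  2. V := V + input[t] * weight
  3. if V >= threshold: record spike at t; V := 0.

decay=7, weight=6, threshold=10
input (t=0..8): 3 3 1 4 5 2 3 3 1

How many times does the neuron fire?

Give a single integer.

Answer: 7

Derivation:
t=0: input=3 -> V=0 FIRE
t=1: input=3 -> V=0 FIRE
t=2: input=1 -> V=6
t=3: input=4 -> V=0 FIRE
t=4: input=5 -> V=0 FIRE
t=5: input=2 -> V=0 FIRE
t=6: input=3 -> V=0 FIRE
t=7: input=3 -> V=0 FIRE
t=8: input=1 -> V=6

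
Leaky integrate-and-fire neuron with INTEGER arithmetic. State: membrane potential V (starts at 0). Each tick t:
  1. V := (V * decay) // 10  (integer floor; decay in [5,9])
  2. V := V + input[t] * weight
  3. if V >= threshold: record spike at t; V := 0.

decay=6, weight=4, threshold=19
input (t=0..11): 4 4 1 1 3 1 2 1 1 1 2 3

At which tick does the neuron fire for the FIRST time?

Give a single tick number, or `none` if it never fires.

Answer: 1

Derivation:
t=0: input=4 -> V=16
t=1: input=4 -> V=0 FIRE
t=2: input=1 -> V=4
t=3: input=1 -> V=6
t=4: input=3 -> V=15
t=5: input=1 -> V=13
t=6: input=2 -> V=15
t=7: input=1 -> V=13
t=8: input=1 -> V=11
t=9: input=1 -> V=10
t=10: input=2 -> V=14
t=11: input=3 -> V=0 FIRE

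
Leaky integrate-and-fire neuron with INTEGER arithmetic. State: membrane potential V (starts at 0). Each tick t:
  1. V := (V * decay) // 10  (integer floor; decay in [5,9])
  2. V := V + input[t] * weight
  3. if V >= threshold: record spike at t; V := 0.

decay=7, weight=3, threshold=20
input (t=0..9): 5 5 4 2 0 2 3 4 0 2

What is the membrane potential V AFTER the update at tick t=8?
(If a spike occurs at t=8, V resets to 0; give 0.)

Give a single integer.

Answer: 0

Derivation:
t=0: input=5 -> V=15
t=1: input=5 -> V=0 FIRE
t=2: input=4 -> V=12
t=3: input=2 -> V=14
t=4: input=0 -> V=9
t=5: input=2 -> V=12
t=6: input=3 -> V=17
t=7: input=4 -> V=0 FIRE
t=8: input=0 -> V=0
t=9: input=2 -> V=6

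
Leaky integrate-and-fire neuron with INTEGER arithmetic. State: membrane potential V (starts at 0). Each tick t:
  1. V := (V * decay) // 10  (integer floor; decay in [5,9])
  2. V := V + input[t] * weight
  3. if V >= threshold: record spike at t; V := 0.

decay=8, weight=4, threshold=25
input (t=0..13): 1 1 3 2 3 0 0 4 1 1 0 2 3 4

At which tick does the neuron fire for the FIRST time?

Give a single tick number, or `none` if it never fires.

t=0: input=1 -> V=4
t=1: input=1 -> V=7
t=2: input=3 -> V=17
t=3: input=2 -> V=21
t=4: input=3 -> V=0 FIRE
t=5: input=0 -> V=0
t=6: input=0 -> V=0
t=7: input=4 -> V=16
t=8: input=1 -> V=16
t=9: input=1 -> V=16
t=10: input=0 -> V=12
t=11: input=2 -> V=17
t=12: input=3 -> V=0 FIRE
t=13: input=4 -> V=16

Answer: 4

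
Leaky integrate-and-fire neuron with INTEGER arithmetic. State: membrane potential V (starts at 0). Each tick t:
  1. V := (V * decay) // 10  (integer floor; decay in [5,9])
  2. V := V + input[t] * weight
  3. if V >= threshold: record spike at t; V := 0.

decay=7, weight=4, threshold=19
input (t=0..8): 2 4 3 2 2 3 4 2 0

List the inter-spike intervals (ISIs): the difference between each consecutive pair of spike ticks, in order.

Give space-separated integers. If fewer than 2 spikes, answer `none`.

Answer: 3 2

Derivation:
t=0: input=2 -> V=8
t=1: input=4 -> V=0 FIRE
t=2: input=3 -> V=12
t=3: input=2 -> V=16
t=4: input=2 -> V=0 FIRE
t=5: input=3 -> V=12
t=6: input=4 -> V=0 FIRE
t=7: input=2 -> V=8
t=8: input=0 -> V=5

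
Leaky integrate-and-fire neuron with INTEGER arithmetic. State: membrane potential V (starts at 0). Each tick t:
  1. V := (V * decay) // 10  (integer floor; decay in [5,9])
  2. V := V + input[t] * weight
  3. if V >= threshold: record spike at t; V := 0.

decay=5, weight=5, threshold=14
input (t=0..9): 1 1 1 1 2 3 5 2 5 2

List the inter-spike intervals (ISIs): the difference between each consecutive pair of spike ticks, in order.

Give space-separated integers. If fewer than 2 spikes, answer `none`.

t=0: input=1 -> V=5
t=1: input=1 -> V=7
t=2: input=1 -> V=8
t=3: input=1 -> V=9
t=4: input=2 -> V=0 FIRE
t=5: input=3 -> V=0 FIRE
t=6: input=5 -> V=0 FIRE
t=7: input=2 -> V=10
t=8: input=5 -> V=0 FIRE
t=9: input=2 -> V=10

Answer: 1 1 2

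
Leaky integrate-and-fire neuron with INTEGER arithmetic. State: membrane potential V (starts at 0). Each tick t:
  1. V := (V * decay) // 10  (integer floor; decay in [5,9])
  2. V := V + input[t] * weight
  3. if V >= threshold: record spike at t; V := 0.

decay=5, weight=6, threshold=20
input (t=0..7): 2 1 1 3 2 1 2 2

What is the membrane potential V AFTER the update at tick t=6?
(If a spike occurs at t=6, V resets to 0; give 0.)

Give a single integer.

t=0: input=2 -> V=12
t=1: input=1 -> V=12
t=2: input=1 -> V=12
t=3: input=3 -> V=0 FIRE
t=4: input=2 -> V=12
t=5: input=1 -> V=12
t=6: input=2 -> V=18
t=7: input=2 -> V=0 FIRE

Answer: 18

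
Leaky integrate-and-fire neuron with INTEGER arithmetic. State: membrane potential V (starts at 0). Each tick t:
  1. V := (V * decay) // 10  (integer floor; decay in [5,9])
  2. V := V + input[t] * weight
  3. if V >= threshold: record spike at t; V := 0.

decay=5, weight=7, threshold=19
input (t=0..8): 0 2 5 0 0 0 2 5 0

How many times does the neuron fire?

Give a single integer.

Answer: 2

Derivation:
t=0: input=0 -> V=0
t=1: input=2 -> V=14
t=2: input=5 -> V=0 FIRE
t=3: input=0 -> V=0
t=4: input=0 -> V=0
t=5: input=0 -> V=0
t=6: input=2 -> V=14
t=7: input=5 -> V=0 FIRE
t=8: input=0 -> V=0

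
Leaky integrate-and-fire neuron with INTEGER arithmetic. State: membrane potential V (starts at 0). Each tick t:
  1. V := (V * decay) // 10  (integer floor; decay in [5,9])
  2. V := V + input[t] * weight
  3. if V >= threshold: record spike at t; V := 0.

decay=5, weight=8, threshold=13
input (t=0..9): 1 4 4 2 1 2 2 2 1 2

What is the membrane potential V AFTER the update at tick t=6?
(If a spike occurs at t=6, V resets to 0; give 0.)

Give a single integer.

t=0: input=1 -> V=8
t=1: input=4 -> V=0 FIRE
t=2: input=4 -> V=0 FIRE
t=3: input=2 -> V=0 FIRE
t=4: input=1 -> V=8
t=5: input=2 -> V=0 FIRE
t=6: input=2 -> V=0 FIRE
t=7: input=2 -> V=0 FIRE
t=8: input=1 -> V=8
t=9: input=2 -> V=0 FIRE

Answer: 0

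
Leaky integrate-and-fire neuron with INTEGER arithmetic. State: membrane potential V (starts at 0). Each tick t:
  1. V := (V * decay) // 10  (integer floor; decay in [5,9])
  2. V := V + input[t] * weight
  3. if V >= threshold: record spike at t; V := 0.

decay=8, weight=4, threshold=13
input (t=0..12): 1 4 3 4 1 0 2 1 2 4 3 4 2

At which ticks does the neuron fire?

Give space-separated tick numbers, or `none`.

t=0: input=1 -> V=4
t=1: input=4 -> V=0 FIRE
t=2: input=3 -> V=12
t=3: input=4 -> V=0 FIRE
t=4: input=1 -> V=4
t=5: input=0 -> V=3
t=6: input=2 -> V=10
t=7: input=1 -> V=12
t=8: input=2 -> V=0 FIRE
t=9: input=4 -> V=0 FIRE
t=10: input=3 -> V=12
t=11: input=4 -> V=0 FIRE
t=12: input=2 -> V=8

Answer: 1 3 8 9 11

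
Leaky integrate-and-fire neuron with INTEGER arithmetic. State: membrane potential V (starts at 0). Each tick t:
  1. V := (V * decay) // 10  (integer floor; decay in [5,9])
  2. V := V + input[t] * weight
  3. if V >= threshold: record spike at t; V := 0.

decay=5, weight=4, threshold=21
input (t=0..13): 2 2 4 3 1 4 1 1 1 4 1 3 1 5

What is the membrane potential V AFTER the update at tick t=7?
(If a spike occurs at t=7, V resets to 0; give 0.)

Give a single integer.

Answer: 6

Derivation:
t=0: input=2 -> V=8
t=1: input=2 -> V=12
t=2: input=4 -> V=0 FIRE
t=3: input=3 -> V=12
t=4: input=1 -> V=10
t=5: input=4 -> V=0 FIRE
t=6: input=1 -> V=4
t=7: input=1 -> V=6
t=8: input=1 -> V=7
t=9: input=4 -> V=19
t=10: input=1 -> V=13
t=11: input=3 -> V=18
t=12: input=1 -> V=13
t=13: input=5 -> V=0 FIRE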